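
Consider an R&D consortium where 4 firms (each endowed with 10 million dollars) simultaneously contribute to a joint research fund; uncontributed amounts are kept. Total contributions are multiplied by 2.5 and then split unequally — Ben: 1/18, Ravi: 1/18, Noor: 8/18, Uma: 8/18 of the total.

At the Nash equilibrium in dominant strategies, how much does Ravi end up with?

12.78 million dollars

For player j, contributing a unit is worthwhile iff 2.5 × (j's share) ≥ 1, i.e. iff j's share is at least 0.4000.
The shares above 0.4000 belong to Noor and Uma, contributing 10 each; the remaining 2 contribute 0. Total contributed: 20.
Ravi keeps 10 and receives 2.5 × 20 × 1/18 = 2.78 from the joint research fund, for a payoff of 12.78.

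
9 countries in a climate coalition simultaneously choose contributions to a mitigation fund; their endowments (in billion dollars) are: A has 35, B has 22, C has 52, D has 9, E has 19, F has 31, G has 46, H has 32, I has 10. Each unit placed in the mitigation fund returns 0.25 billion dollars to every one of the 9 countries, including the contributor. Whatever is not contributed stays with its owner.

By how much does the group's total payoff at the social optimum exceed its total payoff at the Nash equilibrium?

The private return per contributed unit is 0.25 < 1 for everyone, so the Nash equilibrium is zero contribution and the group total is Σ E_j = 35 + 22 + 52 + 9 + 19 + 31 + 46 + 32 + 10 = 256.
Each contributed unit returns 2.250 to the group, so the social optimum is full contribution by everyone: group total = 2.250 × 256 = 576.00.
Efficiency loss = (2.250 − 1) × 256 = 320.00.

320.00 billion dollars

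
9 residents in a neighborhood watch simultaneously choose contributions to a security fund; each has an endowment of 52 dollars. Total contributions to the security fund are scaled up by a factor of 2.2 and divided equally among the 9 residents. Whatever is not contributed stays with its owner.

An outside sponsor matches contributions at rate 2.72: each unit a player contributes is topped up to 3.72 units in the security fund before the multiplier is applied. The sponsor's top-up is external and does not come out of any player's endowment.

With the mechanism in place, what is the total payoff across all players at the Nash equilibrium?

468.00 dollars

With the mechanism, a contributed unit returns 2.2 × 3.72 / 9 = 0.9093 per unit of net cost — still below 1 — so contributing 0 remains dominant for every player.
At the Nash equilibrium no one contributes; group total payoff = 9 × 52 = 468.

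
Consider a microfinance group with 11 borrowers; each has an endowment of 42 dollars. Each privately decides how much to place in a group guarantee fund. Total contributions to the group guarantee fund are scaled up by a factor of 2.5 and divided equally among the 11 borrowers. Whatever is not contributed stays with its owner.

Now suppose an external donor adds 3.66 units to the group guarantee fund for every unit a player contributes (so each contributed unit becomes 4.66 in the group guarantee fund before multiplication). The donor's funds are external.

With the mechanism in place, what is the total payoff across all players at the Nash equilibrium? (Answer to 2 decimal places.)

5382.30 dollars

The effective private return per unit is now 2.5 × 4.66 / 11 = 1.0591 > 1, so every player's dominant strategy flips to full contribution.
At the Nash equilibrium everyone contributes 42. Group total payoff = 2.5 × 4.66 × 462 = 5382.30.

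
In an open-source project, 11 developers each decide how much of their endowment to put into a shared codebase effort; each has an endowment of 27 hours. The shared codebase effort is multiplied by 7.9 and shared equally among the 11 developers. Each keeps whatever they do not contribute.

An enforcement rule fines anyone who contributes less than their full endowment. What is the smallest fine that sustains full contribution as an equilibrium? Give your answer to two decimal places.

7.61 hours

Given the others contribute fully, the best deviation is to contribute 0 (any partial contribution still incurs the fine and gives up units whose private return 0.7182 is below 1).
Deviating from 27 to 0 saves 27 hours but forfeits the deviator's share of the drop in the shared codebase effort: 7.9/11 × 27 = 19.39.
So the deviation gain is 27 − 19.39 = 7.61, and the fine must be at least 7.61 hours to wipe it out.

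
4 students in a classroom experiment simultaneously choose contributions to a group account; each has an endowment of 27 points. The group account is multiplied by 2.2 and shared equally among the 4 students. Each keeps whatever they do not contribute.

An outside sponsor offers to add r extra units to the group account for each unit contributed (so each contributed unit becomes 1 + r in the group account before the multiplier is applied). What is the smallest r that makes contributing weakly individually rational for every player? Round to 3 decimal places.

0.818

With matching at rate r, one contributed unit becomes (1 + r) in the group account and returns 2.2 × (1 + r) / 4 to the contributor.
Setting this equal to 1: 1 + r = 4/2.2 = 1.8182.
So the minimum matching rate is r = 1.8182 − 1 = 0.818.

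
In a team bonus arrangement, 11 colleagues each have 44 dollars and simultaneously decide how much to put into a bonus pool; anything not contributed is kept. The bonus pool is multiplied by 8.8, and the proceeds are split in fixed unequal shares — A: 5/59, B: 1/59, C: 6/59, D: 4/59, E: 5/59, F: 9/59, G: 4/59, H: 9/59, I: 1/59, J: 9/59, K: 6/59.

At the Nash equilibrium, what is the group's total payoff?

Each unit j contributes comes back to j as 8.8 × (j's share), so j prefers to contribute only if that share exceeds 1/8.8 = 0.1136; otherwise keeping the unit dominates.
The shares above 0.1136 belong to F, H and J, contributing 44 each; the remaining 8 contribute 0. Total contributed: 132.
The bonus pool pays out 8.8 × 132 = 1161.60 in total (split across the unequal shares, but the aggregate is all that matters for the group sum).
The 8 free-riders keep 44 each, adding 352. Group total = 352 + 1161.60 = 1513.60.

1513.60 dollars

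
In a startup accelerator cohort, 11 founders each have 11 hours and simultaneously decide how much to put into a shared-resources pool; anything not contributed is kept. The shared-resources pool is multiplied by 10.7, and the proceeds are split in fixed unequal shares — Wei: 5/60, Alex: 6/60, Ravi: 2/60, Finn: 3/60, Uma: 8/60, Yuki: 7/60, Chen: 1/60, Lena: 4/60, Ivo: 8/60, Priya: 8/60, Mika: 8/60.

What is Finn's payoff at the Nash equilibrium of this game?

46.31 hours

A player with share s gets back 10.7·s per unit contributed, so full contribution is dominant for anyone with s > 1/10.7 = 0.0935 and zero contribution is dominant for anyone below.
The shares above 0.0935 belong to Alex, Uma, Yuki, Ivo, Priya and Mika, contributing 11 each; the remaining 5 contribute 0. Total contributed: 66.
Finn keeps 11 and receives 10.7 × 66 × 3/60 = 35.31 from the shared-resources pool, for a payoff of 46.31.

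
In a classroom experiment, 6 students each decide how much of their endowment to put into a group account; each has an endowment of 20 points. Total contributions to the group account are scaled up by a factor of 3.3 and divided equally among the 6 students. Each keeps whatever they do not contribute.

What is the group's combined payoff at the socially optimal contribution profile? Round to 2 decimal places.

396.00 points

Each contributed unit returns 3.300 to the group as a whole (0.5500 to each of 6 players), which exceeds 1, so the social optimum is full contribution: group total = 3.300 × 120 = 396.00.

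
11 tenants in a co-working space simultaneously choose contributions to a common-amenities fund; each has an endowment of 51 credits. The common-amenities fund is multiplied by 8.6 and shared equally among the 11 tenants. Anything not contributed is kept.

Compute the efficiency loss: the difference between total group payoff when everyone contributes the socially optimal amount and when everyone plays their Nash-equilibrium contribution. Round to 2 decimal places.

Each contributed unit returns 8.6/11 = 0.7818 to its contributor — below 1 — so contributing 0 is dominant for every player. At the Nash equilibrium everyone keeps their 51, and the group total is 11 × 51 = 561.
Each contributed unit returns 8.600 to the group as a whole (0.7818 to each of 11 players), which exceeds 1, so the social optimum is full contribution: group total = 8.600 × 561 = 4824.60.
Efficiency loss = 4824.60 − 561 = 4263.60.

4263.60 credits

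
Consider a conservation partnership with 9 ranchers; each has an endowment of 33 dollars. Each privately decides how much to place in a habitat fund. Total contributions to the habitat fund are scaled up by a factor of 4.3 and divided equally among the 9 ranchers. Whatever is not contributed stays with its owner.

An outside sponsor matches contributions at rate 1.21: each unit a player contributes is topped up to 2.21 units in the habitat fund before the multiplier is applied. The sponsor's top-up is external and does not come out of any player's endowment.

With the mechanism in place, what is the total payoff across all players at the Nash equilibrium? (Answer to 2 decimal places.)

2822.39 dollars

Under the mechanism each unit contributed yields 4.3 × 2.21 / 9 = 1.0559 back to its contributor per unit of net cost, which exceeds 1, making full contribution the dominant choice for everyone.
At the Nash equilibrium everyone contributes 33. Group total payoff = 4.3 × 2.21 × 297 = 2822.39.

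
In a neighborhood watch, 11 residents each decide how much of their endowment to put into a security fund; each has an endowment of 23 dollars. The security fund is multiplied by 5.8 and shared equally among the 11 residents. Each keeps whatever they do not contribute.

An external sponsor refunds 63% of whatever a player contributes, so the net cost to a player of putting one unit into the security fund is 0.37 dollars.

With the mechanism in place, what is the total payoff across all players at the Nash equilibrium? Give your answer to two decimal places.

With the mechanism, a contributed unit returns (5.8/11) / 0.37 = 1.4251 per unit of net cost to the contributor — now above 1 — so contributing fully is weakly dominant for every player.
So the Nash equilibrium is full contribution by all 11; the group earns 11 × (23 × 0.63 + 5.8 × 23) = 1626.79.

1626.79 dollars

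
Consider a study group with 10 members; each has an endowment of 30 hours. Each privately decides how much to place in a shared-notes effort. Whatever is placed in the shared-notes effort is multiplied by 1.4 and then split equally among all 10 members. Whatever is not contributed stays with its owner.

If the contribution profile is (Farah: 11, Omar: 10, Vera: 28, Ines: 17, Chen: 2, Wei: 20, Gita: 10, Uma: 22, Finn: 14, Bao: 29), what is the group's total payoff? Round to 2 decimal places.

Total contributed: 11 + 10 + 28 + 17 + 2 + 20 + 10 + 22 + 14 + 29 = 163; total kept: 10 × 30 − 163 = 137.
The shared-notes effort pays out 1.4 × 163 = 228.20 in aggregate.
Group total = 137 + 228.20 = 365.20.

365.20 hours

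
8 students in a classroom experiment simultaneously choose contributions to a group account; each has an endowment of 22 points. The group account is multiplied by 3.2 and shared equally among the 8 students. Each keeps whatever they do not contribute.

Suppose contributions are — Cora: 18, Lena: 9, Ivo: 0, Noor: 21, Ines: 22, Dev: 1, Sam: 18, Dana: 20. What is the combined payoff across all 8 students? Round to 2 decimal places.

Total contributed: 18 + 9 + 0 + 21 + 22 + 1 + 18 + 20 = 109; total kept: 8 × 22 − 109 = 67.
The group account pays out 3.2 × 109 = 348.80 in aggregate.
Group total = 67 + 348.80 = 415.80.

415.80 points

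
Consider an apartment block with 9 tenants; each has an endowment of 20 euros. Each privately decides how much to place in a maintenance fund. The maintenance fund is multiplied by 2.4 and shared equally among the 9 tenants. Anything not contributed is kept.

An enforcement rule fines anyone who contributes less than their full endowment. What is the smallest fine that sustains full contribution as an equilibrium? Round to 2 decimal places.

14.67 euros

Given the others contribute fully, the best deviation is to contribute 0 (any partial contribution still incurs the fine and gives up units whose private return 0.2667 is below 1).
Deviating from 20 to 0 saves 20 euros but forfeits the deviator's share of the drop in the maintenance fund: 2.4/9 × 20 = 5.33.
So the deviation gain is 20 − 5.33 = 14.67, and the fine must be at least 14.67 euros to wipe it out.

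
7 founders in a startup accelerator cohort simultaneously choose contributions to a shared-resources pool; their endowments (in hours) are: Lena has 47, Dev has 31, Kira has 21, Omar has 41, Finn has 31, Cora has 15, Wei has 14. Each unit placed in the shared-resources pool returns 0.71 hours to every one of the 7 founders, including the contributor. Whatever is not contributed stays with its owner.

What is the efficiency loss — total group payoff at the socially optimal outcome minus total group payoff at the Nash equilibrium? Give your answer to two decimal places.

794.00 hours

The private return per contributed unit is 0.71 < 1 for everyone, so the Nash equilibrium is zero contribution and the group total is Σ E_j = 47 + 31 + 21 + 41 + 31 + 15 + 14 = 200.
Each contributed unit returns 4.970 to the group, so the social optimum is full contribution by everyone: group total = 4.970 × 200 = 994.00.
Efficiency loss = (4.970 − 1) × 200 = 794.00.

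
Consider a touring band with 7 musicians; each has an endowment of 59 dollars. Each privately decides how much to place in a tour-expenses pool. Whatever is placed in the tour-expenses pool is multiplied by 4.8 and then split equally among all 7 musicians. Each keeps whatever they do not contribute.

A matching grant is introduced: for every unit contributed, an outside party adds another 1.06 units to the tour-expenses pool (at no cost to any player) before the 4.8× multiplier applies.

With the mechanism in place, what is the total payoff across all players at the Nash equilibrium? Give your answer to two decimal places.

4083.74 dollars

Under the mechanism each unit contributed yields 4.8 × 2.06 / 7 = 1.4126 back to its contributor per unit of net cost, which exceeds 1, making full contribution the dominant choice for everyone.
So the Nash equilibrium is full contribution by all 7; the group earns 4.8 × 2.06 × 413 = 4083.74.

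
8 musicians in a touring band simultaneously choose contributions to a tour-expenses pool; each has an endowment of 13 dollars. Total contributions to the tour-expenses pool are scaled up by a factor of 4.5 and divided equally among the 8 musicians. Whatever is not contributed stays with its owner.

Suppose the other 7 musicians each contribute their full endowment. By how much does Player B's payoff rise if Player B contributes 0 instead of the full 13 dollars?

Switching from a contribution of 13 to 0 lets Player B keep an extra 13 dollars, but lowers the tour-expenses pool by 13, which costs Player B their own share of that drop: 4.5/8 × 13 = 7.31.
Net gain = 13 − 7.31 = 5.69. The private return per contributed unit (0.5625) is below 1, so free-riding is indeed the best response regardless of what the others do.

5.69 dollars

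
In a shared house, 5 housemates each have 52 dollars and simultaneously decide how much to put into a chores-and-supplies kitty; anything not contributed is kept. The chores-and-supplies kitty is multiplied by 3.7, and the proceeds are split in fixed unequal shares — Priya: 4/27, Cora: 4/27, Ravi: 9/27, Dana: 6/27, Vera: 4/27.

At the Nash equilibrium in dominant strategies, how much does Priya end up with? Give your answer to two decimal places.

A player with share s gets back 3.7·s per unit contributed, so full contribution is dominant for anyone with s > 1/3.7 = 0.2703 and zero contribution is dominant for anyone below.
The only share above 0.2703 is Ravi's 9/27, contributing 52; the remaining 4 contribute 0. Total contributed: 52.
Priya keeps 52 and receives 3.7 × 52 × 4/27 = 28.50 from the chores-and-supplies kitty, for a payoff of 80.50.

80.50 dollars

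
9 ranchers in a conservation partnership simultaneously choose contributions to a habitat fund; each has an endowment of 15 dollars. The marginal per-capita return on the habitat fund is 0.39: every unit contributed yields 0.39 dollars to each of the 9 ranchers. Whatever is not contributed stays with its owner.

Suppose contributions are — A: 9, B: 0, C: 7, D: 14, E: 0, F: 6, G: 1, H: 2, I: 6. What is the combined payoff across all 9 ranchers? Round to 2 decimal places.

247.95 dollars

Total contributed: 9 + 0 + 7 + 14 + 0 + 6 + 1 + 2 + 6 = 45; total kept: 9 × 15 − 45 = 90.
The habitat fund pays out 0.39 × 9 × 45 = 157.95 in aggregate.
Group total = 90 + 157.95 = 247.95.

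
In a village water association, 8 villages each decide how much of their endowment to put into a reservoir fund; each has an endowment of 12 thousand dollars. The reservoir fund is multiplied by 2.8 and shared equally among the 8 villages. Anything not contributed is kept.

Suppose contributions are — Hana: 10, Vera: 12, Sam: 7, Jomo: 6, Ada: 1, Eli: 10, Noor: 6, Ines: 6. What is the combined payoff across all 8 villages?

Total contributed: 10 + 12 + 7 + 6 + 1 + 10 + 6 + 6 = 58; total kept: 8 × 12 − 58 = 38.
The reservoir fund pays out 2.8 × 58 = 162.40 in aggregate.
Group total = 38 + 162.40 = 200.40.

200.40 thousand dollars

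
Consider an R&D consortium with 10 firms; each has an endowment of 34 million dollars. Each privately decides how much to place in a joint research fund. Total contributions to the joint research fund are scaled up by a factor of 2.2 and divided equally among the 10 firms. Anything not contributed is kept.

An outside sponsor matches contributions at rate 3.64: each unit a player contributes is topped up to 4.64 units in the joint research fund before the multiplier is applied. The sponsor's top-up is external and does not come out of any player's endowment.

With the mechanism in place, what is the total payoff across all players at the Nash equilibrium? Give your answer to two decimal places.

The effective private return per unit is now 2.2 × 4.64 / 10 = 1.0208 > 1, so every player's dominant strategy flips to full contribution.
At the Nash equilibrium everyone contributes 34. Group total payoff = 2.2 × 4.64 × 340 = 3470.72.

3470.72 million dollars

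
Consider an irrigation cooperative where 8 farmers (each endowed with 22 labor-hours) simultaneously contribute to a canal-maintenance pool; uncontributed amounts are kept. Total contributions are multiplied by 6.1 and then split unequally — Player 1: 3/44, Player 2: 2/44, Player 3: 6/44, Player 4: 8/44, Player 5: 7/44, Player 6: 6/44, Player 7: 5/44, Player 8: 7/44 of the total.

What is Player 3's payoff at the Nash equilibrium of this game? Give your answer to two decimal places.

Each unit j contributes comes back to j as 6.1 × (j's share), so j prefers to contribute only if that share exceeds 1/6.1 = 0.1639; otherwise keeping the unit dominates.
Only Player 4 (8/44) clears that bar, contributing 22; the remaining 7 contribute 0. Total contributed: 22.
Player 3 keeps 22 and receives 6.1 × 22 × 6/44 = 18.30 from the canal-maintenance pool, for a payoff of 40.30.

40.30 labor-hours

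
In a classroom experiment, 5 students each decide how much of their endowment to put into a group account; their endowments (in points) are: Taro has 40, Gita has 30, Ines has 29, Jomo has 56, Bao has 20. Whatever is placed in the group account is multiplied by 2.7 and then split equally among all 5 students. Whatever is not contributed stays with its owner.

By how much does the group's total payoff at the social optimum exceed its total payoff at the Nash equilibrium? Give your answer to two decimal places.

297.50 points

The private return per contributed unit is 2.7/5 = 0.5400 < 1 for every player regardless of endowment, so the Nash equilibrium is zero contribution and the group total is Σ E_j = 40 + 30 + 29 + 56 + 20 = 175.
Each contributed unit returns 2.700 to the group, so the social optimum is full contribution by everyone: group total = 2.700 × 175 = 472.50.
Efficiency loss = (2.700 − 1) × 175 = 297.50.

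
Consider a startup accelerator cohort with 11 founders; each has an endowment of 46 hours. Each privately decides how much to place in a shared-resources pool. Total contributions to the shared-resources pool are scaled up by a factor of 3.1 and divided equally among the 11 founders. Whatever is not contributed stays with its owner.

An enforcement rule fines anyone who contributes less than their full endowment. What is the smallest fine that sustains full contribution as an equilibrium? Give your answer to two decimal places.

Given the others contribute fully, the best deviation is to contribute 0 (any partial contribution still incurs the fine and gives up units whose private return 0.2818 is below 1).
Deviating from 46 to 0 saves 46 hours but forfeits the deviator's share of the drop in the shared-resources pool: 3.1/11 × 46 = 12.96.
So the deviation gain is 46 − 12.96 = 33.04, and the fine must be at least 33.04 hours to wipe it out.

33.04 hours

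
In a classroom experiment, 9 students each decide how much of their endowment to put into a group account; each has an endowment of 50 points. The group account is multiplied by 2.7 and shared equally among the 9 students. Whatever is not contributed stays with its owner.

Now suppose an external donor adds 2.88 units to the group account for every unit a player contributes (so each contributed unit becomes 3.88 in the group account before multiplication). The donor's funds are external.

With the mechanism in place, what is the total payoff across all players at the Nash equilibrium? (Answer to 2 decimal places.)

4714.20 points

With the mechanism, a contributed unit returns 2.7 × 3.88 / 9 = 1.1640 per unit of net cost to the contributor — now above 1 — so contributing fully is weakly dominant for every player.
So the Nash equilibrium is full contribution by all 9; the group earns 2.7 × 3.88 × 450 = 4714.20.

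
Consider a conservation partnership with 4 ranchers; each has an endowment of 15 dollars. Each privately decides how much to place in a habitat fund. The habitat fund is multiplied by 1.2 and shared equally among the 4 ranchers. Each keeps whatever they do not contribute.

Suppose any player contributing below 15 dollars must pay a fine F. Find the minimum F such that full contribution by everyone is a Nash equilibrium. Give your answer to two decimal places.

10.50 dollars

Given the others contribute fully, the best deviation is to contribute 0 (any partial contribution still incurs the fine and gives up units whose private return 0.3000 is below 1).
Deviating from 15 to 0 saves 15 dollars but forfeits the deviator's share of the drop in the habitat fund: 1.2/4 × 15 = 4.50.
So the deviation gain is 15 − 4.50 = 10.50, and the fine must be at least 10.50 dollars to wipe it out.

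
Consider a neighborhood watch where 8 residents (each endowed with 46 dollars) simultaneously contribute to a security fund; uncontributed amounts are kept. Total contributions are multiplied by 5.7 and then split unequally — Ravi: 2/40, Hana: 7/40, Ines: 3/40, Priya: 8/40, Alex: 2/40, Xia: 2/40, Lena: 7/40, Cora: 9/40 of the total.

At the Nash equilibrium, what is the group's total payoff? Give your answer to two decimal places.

800.40 dollars

Player j's private return per contributed unit is 5.7 × (j's share). Contributing is weakly dominant for j when that share is at least 1/5.7 = 0.1754, and contributing 0 is dominant otherwise.
The shares above 0.1754 belong to Priya and Cora, contributing 46 each; the remaining 6 contribute 0. Total contributed: 92.
The security fund pays out 5.7 × 92 = 524.40 in total (split across the unequal shares, but the aggregate is all that matters for the group sum).
The 6 free-riders keep 46 each, adding 276. Group total = 276 + 524.40 = 800.40.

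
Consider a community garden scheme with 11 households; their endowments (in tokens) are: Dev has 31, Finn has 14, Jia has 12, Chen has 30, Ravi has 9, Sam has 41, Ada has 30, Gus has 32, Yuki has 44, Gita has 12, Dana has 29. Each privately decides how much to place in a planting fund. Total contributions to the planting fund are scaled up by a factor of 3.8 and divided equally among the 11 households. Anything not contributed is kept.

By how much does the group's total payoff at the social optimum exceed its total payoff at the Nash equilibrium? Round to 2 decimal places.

795.20 tokens

The private return per contributed unit is 3.8/11 = 0.3455 < 1 for every player regardless of endowment, so the Nash equilibrium is zero contribution and the group total is Σ E_j = 31 + 14 + 12 + 30 + 9 + 41 + 30 + 32 + 44 + 12 + 29 = 284.
Each contributed unit returns 3.800 to the group, so the social optimum is full contribution by everyone: group total = 3.800 × 284 = 1079.20.
Efficiency loss = (3.800 − 1) × 284 = 795.20.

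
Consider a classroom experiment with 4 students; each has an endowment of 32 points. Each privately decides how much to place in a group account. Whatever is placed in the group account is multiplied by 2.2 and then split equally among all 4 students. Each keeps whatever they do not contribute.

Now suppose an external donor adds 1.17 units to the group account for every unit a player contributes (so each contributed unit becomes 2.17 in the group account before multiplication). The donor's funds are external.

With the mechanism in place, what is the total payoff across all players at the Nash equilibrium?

611.07 points

The effective private return per unit is now 2.2 × 2.17 / 4 = 1.1935 > 1, so every player's dominant strategy flips to full contribution.
So the Nash equilibrium is full contribution by all 4; the group earns 2.2 × 2.17 × 128 = 611.07.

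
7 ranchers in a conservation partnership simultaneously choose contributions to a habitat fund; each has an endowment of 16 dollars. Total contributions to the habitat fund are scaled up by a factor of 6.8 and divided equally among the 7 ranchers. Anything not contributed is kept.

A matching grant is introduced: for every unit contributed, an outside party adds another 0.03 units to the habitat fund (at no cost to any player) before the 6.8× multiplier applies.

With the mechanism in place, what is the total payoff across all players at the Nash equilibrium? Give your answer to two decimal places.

Under the mechanism each unit contributed yields 6.8 × 1.03 / 7 = 1.0006 back to its contributor per unit of net cost, which exceeds 1, making full contribution the dominant choice for everyone.
At the Nash equilibrium everyone contributes 16. Group total payoff = 6.8 × 1.03 × 112 = 784.45.

784.45 dollars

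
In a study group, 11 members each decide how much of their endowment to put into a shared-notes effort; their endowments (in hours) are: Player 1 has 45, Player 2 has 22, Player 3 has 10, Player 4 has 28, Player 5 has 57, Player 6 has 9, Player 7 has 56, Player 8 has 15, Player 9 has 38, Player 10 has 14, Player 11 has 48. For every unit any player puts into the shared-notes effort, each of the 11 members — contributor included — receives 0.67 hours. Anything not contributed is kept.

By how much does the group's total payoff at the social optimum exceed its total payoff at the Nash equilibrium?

The private return per contributed unit is 0.67 < 1 for everyone, so the Nash equilibrium is zero contribution and the group total is Σ E_j = 45 + 22 + 10 + 28 + 57 + 9 + 56 + 15 + 38 + 14 + 48 = 342.
Each contributed unit returns 7.370 to the group, so the social optimum is full contribution by everyone: group total = 7.370 × 342 = 2520.54.
Efficiency loss = (7.370 − 1) × 342 = 2178.54.

2178.54 hours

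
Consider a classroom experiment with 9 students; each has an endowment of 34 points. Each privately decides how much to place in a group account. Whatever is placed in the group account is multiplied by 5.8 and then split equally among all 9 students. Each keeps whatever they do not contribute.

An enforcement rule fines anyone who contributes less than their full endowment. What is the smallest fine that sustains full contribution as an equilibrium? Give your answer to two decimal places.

12.09 points

Given the others contribute fully, the best deviation is to contribute 0 (any partial contribution still incurs the fine and gives up units whose private return 0.6444 is below 1).
Deviating from 34 to 0 saves 34 points but forfeits the deviator's share of the drop in the group account: 5.8/9 × 34 = 21.91.
So the deviation gain is 34 − 21.91 = 12.09, and the fine must be at least 12.09 points to wipe it out.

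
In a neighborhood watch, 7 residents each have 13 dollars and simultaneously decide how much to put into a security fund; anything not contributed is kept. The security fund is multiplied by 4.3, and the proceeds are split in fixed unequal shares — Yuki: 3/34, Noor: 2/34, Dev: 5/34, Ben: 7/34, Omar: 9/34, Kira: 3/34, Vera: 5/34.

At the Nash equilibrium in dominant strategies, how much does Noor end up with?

16.29 dollars

For player j, contributing a unit is worthwhile iff 4.3 × (j's share) ≥ 1, i.e. iff j's share is at least 0.2326.
Only Omar (9/34) clears that bar, contributing 13; the remaining 6 contribute 0. Total contributed: 13.
Noor keeps 13 and receives 4.3 × 13 × 2/34 = 3.29 from the security fund, for a payoff of 16.29.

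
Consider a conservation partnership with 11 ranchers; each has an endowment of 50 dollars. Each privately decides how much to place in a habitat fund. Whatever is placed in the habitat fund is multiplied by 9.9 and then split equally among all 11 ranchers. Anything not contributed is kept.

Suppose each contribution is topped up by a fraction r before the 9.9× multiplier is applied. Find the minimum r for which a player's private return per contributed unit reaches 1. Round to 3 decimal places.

0.111

With matching at rate r, one contributed unit becomes (1 + r) in the habitat fund and returns 9.9 × (1 + r) / 11 to the contributor.
Setting this equal to 1: 1 + r = 11/9.9 = 1.1111.
So the minimum matching rate is r = 1.1111 − 1 = 0.111.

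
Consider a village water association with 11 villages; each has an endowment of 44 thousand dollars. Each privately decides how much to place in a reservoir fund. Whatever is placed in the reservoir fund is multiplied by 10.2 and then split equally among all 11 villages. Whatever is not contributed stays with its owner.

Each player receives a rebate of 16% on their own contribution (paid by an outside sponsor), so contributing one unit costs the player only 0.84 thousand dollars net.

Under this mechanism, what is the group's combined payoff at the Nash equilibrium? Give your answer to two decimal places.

5014.24 thousand dollars

With the mechanism, a contributed unit returns (10.2/11) / 0.84 = 1.1039 per unit of net cost to the contributor — now above 1 — so contributing fully is weakly dominant for every player.
At the Nash equilibrium everyone contributes 44. Group total payoff = 11 × (44 × 0.16 + 10.2 × 44) = 5014.24.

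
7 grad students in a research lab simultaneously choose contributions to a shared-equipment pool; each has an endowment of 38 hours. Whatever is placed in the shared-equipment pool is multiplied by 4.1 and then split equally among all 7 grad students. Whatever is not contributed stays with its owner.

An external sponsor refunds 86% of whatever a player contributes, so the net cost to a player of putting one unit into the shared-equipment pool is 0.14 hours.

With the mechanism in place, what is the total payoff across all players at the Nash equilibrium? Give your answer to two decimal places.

Under the mechanism each unit contributed yields (4.1/7) / 0.14 = 4.1837 back to its contributor per unit of net cost, which exceeds 1, making full contribution the dominant choice for everyone.
So the Nash equilibrium is full contribution by all 7; the group earns 7 × (38 × 0.86 + 4.1 × 38) = 1319.36.

1319.36 hours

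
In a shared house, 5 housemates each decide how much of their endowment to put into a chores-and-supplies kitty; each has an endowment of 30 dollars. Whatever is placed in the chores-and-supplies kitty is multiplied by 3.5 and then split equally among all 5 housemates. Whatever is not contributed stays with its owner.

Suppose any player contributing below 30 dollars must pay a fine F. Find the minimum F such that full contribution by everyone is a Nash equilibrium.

9.00 dollars

Given the others contribute fully, the best deviation is to contribute 0 (any partial contribution still incurs the fine and gives up units whose private return 0.7000 is below 1).
Deviating from 30 to 0 saves 30 dollars but forfeits the deviator's share of the drop in the chores-and-supplies kitty: 3.5/5 × 30 = 21.00.
So the deviation gain is 30 − 21.00 = 9.00, and the fine must be at least 9.00 dollars to wipe it out.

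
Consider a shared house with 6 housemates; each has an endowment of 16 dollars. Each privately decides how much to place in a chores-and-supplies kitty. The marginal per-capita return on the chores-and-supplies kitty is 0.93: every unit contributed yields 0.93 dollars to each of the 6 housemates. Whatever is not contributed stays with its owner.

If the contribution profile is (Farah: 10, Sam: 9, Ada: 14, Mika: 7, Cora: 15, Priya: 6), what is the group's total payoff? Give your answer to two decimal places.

Total contributed: 10 + 9 + 14 + 7 + 15 + 6 = 61; total kept: 6 × 16 − 61 = 35.
The chores-and-supplies kitty pays out 0.93 × 6 × 61 = 340.38 in aggregate.
Group total = 35 + 340.38 = 375.38.

375.38 dollars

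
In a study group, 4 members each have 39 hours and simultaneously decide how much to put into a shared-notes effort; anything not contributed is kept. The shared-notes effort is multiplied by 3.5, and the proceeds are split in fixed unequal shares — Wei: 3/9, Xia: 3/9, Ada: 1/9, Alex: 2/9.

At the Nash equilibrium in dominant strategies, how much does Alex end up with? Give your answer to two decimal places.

Each unit j contributes comes back to j as 3.5 × (j's share), so j prefers to contribute only if that share exceeds 1/3.5 = 0.2857; otherwise keeping the unit dominates.
The shares above 0.2857 belong to Wei and Xia, contributing 39 each; the remaining 2 contribute 0. Total contributed: 78.
Alex keeps 39 and receives 3.5 × 78 × 2/9 = 60.67 from the shared-notes effort, for a payoff of 99.67.

99.67 hours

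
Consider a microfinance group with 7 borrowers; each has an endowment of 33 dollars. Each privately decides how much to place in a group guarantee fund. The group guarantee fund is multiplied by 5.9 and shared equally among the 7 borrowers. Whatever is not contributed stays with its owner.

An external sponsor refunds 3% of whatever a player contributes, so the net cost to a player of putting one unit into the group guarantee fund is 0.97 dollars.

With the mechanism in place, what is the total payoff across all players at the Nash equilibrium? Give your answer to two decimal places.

231.00 dollars

Even with the mechanism, each unit contributed returns only (5.9/7) / 0.97 = 0.8689 per unit of net cost, so contributing nothing is still dominant.
Everyone keeps their endowment and the group total is 7 × 33 = 231.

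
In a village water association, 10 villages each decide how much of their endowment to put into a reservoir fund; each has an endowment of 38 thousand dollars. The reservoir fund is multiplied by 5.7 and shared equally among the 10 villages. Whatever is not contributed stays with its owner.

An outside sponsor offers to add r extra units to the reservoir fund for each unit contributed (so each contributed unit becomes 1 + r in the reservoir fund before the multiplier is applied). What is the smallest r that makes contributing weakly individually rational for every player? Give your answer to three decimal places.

0.754

With matching at rate r, one contributed unit becomes (1 + r) in the reservoir fund and returns 5.7 × (1 + r) / 10 to the contributor.
Setting this equal to 1: 1 + r = 10/5.7 = 1.7544.
So the minimum matching rate is r = 1.7544 − 1 = 0.754.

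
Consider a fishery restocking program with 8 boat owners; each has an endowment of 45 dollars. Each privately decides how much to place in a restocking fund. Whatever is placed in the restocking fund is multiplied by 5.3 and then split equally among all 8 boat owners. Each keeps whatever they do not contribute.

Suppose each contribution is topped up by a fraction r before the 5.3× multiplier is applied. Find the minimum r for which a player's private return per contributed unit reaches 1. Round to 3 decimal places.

With matching at rate r, one contributed unit becomes (1 + r) in the restocking fund and returns 5.3 × (1 + r) / 8 to the contributor.
Setting this equal to 1: 1 + r = 8/5.3 = 1.5094.
So the minimum matching rate is r = 1.5094 − 1 = 0.509.

0.509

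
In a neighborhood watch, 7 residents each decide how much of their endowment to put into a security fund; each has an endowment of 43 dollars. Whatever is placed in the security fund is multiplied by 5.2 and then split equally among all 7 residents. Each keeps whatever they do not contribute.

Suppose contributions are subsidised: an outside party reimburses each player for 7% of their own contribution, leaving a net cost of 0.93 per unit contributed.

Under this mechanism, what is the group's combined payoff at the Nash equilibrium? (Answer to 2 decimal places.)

301.00 dollars

Even with the mechanism, each unit contributed returns only (5.2/7) / 0.93 = 0.7988 per unit of net cost, so contributing nothing is still dominant.
Everyone keeps their endowment and the group total is 7 × 43 = 301.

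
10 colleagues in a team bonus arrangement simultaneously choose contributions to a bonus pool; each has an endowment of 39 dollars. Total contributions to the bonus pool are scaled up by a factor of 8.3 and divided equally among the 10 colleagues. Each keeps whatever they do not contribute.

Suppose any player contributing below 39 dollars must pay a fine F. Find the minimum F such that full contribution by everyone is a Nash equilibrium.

6.63 dollars

Given the others contribute fully, the best deviation is to contribute 0 (any partial contribution still incurs the fine and gives up units whose private return 0.8300 is below 1).
Deviating from 39 to 0 saves 39 dollars but forfeits the deviator's share of the drop in the bonus pool: 8.3/10 × 39 = 32.37.
So the deviation gain is 39 − 32.37 = 6.63, and the fine must be at least 6.63 dollars to wipe it out.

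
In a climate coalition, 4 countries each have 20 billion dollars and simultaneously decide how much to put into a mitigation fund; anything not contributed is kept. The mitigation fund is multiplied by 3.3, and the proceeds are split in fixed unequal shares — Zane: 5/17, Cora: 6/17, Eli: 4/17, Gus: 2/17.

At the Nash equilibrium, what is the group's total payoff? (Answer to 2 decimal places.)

For player j, contributing a unit is worthwhile iff 3.3 × (j's share) ≥ 1, i.e. iff j's share is at least 0.3030.
Cora alone (share 6/17) is above the threshold, contributing 20; the remaining 3 contribute 0. Total contributed: 20.
The mitigation fund pays out 3.3 × 20 = 66.00 in total (split across the unequal shares, but the aggregate is all that matters for the group sum).
The 3 free-riders keep 20 each, adding 60. Group total = 60 + 66.00 = 126.00.

126.00 billion dollars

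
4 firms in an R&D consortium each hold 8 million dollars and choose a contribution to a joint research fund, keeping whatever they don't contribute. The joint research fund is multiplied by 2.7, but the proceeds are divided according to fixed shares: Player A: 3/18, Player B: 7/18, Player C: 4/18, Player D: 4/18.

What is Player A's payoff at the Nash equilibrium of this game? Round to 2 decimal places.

11.60 million dollars

A player with share s gets back 2.7·s per unit contributed, so full contribution is dominant for anyone with s > 1/2.7 = 0.3704 and zero contribution is dominant for anyone below.
Player B alone (share 7/18) is above the threshold, contributing 8; the remaining 3 contribute 0. Total contributed: 8.
Player A keeps 8 and receives 2.7 × 8 × 3/18 = 3.60 from the joint research fund, for a payoff of 11.60.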